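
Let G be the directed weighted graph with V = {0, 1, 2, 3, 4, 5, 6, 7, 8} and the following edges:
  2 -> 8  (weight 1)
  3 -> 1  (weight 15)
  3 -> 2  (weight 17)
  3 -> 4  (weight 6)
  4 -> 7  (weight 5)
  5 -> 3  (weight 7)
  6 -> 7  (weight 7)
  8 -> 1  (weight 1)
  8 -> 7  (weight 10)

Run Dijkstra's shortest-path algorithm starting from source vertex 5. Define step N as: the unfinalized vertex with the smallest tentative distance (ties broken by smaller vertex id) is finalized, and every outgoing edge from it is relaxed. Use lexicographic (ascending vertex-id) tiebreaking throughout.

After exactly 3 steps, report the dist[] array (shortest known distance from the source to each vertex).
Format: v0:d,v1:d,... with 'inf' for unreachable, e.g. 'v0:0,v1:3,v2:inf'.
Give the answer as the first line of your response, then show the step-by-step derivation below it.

v0:inf,v1:22,v2:24,v3:7,v4:13,v5:0,v6:inf,v7:18,v8:inf

step 1: dist = v0:inf,v1:inf,v2:inf,v3:7,v4:inf,v5:0,v6:inf,v7:inf,v8:inf
step 2: dist = v0:inf,v1:22,v2:24,v3:7,v4:13,v5:0,v6:inf,v7:inf,v8:inf
step 3: dist = v0:inf,v1:22,v2:24,v3:7,v4:13,v5:0,v6:inf,v7:18,v8:inf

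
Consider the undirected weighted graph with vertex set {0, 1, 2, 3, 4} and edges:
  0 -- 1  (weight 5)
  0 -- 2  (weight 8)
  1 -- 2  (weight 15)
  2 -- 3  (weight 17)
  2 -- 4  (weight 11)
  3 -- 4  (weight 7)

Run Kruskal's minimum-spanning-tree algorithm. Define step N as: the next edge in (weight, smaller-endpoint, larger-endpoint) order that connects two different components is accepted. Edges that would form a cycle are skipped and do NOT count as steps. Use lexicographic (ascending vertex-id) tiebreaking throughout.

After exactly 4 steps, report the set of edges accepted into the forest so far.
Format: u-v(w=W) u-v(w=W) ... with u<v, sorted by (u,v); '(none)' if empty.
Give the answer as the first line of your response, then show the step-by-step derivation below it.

0-1(w=5) 0-2(w=8) 2-4(w=11) 3-4(w=7)

step 1: add edge 0-1 (w=5); MST = {0-1(w=5)}
step 2: add edge 3-4 (w=7); MST = {0-1(w=5) 3-4(w=7)}
step 3: add edge 0-2 (w=8); MST = {0-1(w=5) 0-2(w=8) 3-4(w=7)}
step 4: add edge 2-4 (w=11); MST = {0-1(w=5) 0-2(w=8) 2-4(w=11) 3-4(w=7)}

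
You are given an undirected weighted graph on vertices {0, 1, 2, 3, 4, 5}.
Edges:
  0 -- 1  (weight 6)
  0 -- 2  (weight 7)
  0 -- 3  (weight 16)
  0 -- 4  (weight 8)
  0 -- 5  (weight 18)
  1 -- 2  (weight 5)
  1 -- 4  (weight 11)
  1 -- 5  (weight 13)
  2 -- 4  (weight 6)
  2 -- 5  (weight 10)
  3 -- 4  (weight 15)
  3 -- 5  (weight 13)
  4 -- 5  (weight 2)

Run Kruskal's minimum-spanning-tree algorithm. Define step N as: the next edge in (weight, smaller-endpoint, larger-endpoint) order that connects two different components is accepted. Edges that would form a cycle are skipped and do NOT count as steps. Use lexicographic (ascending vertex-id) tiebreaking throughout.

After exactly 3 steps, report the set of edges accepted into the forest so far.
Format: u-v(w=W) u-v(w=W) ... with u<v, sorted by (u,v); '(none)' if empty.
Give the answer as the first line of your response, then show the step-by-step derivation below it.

0-1(w=6) 1-2(w=5) 4-5(w=2)

step 1: add edge 4-5 (w=2); MST = {4-5(w=2)}
step 2: add edge 1-2 (w=5); MST = {1-2(w=5) 4-5(w=2)}
step 3: add edge 0-1 (w=6); MST = {0-1(w=6) 1-2(w=5) 4-5(w=2)}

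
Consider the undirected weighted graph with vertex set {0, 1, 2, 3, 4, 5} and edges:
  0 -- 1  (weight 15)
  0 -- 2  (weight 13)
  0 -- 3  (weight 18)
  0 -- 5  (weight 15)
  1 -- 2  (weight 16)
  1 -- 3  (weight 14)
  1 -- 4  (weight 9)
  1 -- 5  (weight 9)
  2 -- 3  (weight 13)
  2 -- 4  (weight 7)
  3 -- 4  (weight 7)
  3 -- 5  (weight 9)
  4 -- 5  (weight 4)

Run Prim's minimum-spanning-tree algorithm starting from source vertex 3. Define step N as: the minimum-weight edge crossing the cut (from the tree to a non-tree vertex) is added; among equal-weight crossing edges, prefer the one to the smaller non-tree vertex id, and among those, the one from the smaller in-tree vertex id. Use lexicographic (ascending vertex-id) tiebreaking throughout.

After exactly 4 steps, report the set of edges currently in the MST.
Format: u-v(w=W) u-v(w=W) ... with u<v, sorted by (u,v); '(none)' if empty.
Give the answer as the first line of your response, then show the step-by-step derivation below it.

1-4(w=9) 2-4(w=7) 3-4(w=7) 4-5(w=4)

step 1: add edge 3-4 (w=7); MST = {3-4(w=7)}
step 2: add edge 4-5 (w=4); MST = {3-4(w=7) 4-5(w=4)}
step 3: add edge 2-4 (w=7); MST = {2-4(w=7) 3-4(w=7) 4-5(w=4)}
step 4: add edge 1-4 (w=9); MST = {1-4(w=9) 2-4(w=7) 3-4(w=7) 4-5(w=4)}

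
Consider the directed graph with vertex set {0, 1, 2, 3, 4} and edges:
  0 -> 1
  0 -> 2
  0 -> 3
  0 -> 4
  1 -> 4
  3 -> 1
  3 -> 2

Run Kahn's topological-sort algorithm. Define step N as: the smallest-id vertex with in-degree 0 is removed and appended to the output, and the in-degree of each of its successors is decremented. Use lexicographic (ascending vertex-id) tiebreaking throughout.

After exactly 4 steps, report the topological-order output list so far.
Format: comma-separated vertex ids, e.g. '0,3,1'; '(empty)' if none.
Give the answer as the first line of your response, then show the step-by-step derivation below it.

0,3,1,2

step 1: output 0; order=[0]; indeg=(0,1,1,0,1)
step 2: output 3; order=[0,3]; indeg=(0,0,0,0,1)
step 3: output 1; order=[0,3,1]; indeg=(0,0,0,0,0)
step 4: output 2; order=[0,3,1,2]; indeg=(0,0,0,0,0)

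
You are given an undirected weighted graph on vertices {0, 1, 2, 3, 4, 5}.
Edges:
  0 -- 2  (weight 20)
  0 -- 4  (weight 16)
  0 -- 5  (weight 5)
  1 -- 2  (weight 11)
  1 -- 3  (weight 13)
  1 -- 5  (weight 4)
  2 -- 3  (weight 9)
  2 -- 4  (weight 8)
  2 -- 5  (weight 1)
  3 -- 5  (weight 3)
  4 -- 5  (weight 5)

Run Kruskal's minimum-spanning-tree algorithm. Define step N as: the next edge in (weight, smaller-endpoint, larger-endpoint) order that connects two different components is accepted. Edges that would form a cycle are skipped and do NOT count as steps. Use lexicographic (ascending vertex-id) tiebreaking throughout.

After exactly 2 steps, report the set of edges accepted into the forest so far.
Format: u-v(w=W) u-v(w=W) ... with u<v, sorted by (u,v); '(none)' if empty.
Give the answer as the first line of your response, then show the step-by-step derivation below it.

2-5(w=1) 3-5(w=3)

step 1: add edge 2-5 (w=1); MST = {2-5(w=1)}
step 2: add edge 3-5 (w=3); MST = {2-5(w=1) 3-5(w=3)}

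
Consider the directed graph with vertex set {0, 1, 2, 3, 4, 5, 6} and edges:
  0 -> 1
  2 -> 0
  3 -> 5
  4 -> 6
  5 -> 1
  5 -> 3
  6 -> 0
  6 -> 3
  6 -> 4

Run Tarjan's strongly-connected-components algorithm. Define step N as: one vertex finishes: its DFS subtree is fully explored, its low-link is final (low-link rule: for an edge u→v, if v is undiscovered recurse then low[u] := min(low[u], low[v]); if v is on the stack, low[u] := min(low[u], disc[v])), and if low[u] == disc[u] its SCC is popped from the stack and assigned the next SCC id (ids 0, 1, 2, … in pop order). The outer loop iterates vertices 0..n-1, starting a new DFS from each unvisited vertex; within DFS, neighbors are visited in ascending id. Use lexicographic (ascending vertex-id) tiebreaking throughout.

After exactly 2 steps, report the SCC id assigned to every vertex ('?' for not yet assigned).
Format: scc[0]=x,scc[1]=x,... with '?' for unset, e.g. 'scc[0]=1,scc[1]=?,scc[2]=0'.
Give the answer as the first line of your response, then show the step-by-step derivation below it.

scc[0]=1,scc[1]=0,scc[2]=?,scc[3]=?,scc[4]=?,scc[5]=?,scc[6]=?

step 1: low=(low[0]=0,low[1]=1,low[2]=?,low[3]=?,low[4]=?,low[5]=?,low[6]=?); scc=(scc[0]=?,scc[1]=0,scc[2]=?,scc[3]=?,scc[4]=?,scc[5]=?,scc[6]=?)
step 2: low=(low[0]=0,low[1]=1,low[2]=?,low[3]=?,low[4]=?,low[5]=?,low[6]=?); scc=(scc[0]=1,scc[1]=0,scc[2]=?,scc[3]=?,scc[4]=?,scc[5]=?,scc[6]=?)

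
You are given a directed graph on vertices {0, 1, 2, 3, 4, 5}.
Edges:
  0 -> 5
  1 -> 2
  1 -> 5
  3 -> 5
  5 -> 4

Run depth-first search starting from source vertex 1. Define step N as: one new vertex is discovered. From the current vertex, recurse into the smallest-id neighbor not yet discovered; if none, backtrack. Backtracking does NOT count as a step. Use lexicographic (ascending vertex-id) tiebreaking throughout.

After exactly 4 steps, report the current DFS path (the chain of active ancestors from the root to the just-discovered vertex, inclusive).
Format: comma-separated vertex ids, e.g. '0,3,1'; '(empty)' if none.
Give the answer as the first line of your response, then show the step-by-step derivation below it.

1,5,4

step 1: discover 1; path=1; order=1
step 2: discover 2; path=1>2; order=1,2
step 3: discover 5; path=1>5; order=1,2,5
step 4: discover 4; path=1>5>4; order=1,2,5,4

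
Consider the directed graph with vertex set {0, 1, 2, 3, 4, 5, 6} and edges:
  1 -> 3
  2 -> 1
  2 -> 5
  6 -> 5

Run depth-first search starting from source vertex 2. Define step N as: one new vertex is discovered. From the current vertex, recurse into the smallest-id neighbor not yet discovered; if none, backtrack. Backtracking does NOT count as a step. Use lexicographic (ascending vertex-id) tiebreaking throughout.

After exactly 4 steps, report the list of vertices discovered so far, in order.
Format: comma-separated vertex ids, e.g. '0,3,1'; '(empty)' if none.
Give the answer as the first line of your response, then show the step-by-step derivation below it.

2,1,3,5

step 1: discover 2; path=2; order=2
step 2: discover 1; path=2>1; order=2,1
step 3: discover 3; path=2>1>3; order=2,1,3
step 4: discover 5; path=2>5; order=2,1,3,5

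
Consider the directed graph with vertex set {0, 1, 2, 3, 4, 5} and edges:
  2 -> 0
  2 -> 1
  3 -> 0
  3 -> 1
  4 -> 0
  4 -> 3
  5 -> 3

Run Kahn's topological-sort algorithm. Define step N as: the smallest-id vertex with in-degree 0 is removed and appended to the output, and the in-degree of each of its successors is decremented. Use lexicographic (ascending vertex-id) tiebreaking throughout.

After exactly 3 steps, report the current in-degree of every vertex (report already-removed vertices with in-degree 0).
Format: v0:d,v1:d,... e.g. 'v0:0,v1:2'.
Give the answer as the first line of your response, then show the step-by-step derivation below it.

v0:1,v1:1,v2:0,v3:0,v4:0,v5:0

step 1: output 2; order=[2]; indeg=(2,1,0,2,0,0)
step 2: output 4; order=[2,4]; indeg=(1,1,0,1,0,0)
step 3: output 5; order=[2,4,5]; indeg=(1,1,0,0,0,0)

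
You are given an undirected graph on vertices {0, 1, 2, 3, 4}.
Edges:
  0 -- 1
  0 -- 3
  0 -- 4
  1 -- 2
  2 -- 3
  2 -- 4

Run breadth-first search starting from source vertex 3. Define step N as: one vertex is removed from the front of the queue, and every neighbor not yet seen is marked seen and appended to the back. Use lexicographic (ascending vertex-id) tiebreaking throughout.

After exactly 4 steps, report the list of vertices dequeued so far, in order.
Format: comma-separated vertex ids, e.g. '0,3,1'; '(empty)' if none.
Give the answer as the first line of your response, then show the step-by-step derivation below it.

3,0,2,1

step 1: dequeue 3; queue=[0,2]; order=3
step 2: dequeue 0; queue=[2,1,4]; order=3,0
step 3: dequeue 2; queue=[1,4]; order=3,0,2
step 4: dequeue 1; queue=[4]; order=3,0,2,1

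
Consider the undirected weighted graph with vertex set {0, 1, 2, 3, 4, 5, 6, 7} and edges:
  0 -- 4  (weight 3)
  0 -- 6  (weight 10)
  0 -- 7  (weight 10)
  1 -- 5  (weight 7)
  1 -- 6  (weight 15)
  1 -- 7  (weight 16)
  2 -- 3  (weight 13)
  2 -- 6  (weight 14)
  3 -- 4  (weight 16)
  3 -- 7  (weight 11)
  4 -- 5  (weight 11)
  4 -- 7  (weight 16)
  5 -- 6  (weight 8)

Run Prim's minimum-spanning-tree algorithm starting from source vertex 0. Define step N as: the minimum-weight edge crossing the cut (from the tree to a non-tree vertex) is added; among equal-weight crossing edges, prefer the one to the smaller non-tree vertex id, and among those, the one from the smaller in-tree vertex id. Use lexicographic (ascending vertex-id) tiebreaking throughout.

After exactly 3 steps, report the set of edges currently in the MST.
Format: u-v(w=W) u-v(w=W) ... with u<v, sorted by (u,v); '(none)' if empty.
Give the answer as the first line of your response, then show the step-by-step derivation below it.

0-4(w=3) 0-6(w=10) 5-6(w=8)

step 1: add edge 0-4 (w=3); MST = {0-4(w=3)}
step 2: add edge 0-6 (w=10); MST = {0-4(w=3) 0-6(w=10)}
step 3: add edge 5-6 (w=8); MST = {0-4(w=3) 0-6(w=10) 5-6(w=8)}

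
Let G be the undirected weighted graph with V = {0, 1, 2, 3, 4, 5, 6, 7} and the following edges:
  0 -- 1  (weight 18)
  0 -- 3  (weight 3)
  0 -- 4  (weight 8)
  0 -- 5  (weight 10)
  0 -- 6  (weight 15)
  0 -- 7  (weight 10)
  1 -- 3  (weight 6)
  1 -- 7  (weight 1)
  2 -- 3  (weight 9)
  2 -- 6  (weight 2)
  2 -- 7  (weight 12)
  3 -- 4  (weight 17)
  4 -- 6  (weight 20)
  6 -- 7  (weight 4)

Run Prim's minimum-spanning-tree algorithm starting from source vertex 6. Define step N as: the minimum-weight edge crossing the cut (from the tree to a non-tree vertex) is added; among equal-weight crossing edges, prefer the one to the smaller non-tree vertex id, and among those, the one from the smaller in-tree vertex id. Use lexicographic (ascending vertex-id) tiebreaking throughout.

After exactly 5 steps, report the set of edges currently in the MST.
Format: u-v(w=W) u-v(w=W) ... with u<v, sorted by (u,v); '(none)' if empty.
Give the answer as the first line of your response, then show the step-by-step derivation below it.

0-3(w=3) 1-3(w=6) 1-7(w=1) 2-6(w=2) 6-7(w=4)

step 1: add edge 2-6 (w=2); MST = {2-6(w=2)}
step 2: add edge 6-7 (w=4); MST = {2-6(w=2) 6-7(w=4)}
step 3: add edge 1-7 (w=1); MST = {1-7(w=1) 2-6(w=2) 6-7(w=4)}
step 4: add edge 1-3 (w=6); MST = {1-3(w=6) 1-7(w=1) 2-6(w=2) 6-7(w=4)}
step 5: add edge 0-3 (w=3); MST = {0-3(w=3) 1-3(w=6) 1-7(w=1) 2-6(w=2) 6-7(w=4)}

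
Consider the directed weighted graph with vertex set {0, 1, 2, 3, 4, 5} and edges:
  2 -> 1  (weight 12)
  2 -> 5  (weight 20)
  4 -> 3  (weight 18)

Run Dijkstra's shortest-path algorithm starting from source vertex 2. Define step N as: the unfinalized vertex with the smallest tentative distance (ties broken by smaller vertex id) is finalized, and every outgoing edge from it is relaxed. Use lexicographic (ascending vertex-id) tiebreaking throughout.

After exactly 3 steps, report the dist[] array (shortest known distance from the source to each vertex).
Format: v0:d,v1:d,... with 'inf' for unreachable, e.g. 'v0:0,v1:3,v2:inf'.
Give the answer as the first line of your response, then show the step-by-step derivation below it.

v0:inf,v1:12,v2:0,v3:inf,v4:inf,v5:20

step 1: dist = v0:inf,v1:12,v2:0,v3:inf,v4:inf,v5:20
step 2: dist = v0:inf,v1:12,v2:0,v3:inf,v4:inf,v5:20
step 3: dist = v0:inf,v1:12,v2:0,v3:inf,v4:inf,v5:20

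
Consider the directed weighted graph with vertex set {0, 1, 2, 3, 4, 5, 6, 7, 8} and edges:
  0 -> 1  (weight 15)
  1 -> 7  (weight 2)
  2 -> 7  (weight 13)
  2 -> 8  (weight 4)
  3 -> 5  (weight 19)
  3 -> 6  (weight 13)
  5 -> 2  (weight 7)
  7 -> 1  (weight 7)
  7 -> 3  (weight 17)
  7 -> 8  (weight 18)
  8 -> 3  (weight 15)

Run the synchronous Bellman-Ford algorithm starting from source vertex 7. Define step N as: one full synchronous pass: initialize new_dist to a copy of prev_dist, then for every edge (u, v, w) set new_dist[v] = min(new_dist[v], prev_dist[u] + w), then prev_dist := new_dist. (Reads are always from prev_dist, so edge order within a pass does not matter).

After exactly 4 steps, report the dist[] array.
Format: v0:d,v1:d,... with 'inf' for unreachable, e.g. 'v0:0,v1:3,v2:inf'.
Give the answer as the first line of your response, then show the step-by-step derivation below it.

v0:inf,v1:7,v2:43,v3:17,v4:inf,v5:36,v6:30,v7:0,v8:18

step 1: dist = v0:inf,v1:7,v2:inf,v3:17,v4:inf,v5:inf,v6:inf,v7:0,v8:18
step 2: dist = v0:inf,v1:7,v2:inf,v3:17,v4:inf,v5:36,v6:30,v7:0,v8:18
step 3: dist = v0:inf,v1:7,v2:43,v3:17,v4:inf,v5:36,v6:30,v7:0,v8:18
step 4: dist = v0:inf,v1:7,v2:43,v3:17,v4:inf,v5:36,v6:30,v7:0,v8:18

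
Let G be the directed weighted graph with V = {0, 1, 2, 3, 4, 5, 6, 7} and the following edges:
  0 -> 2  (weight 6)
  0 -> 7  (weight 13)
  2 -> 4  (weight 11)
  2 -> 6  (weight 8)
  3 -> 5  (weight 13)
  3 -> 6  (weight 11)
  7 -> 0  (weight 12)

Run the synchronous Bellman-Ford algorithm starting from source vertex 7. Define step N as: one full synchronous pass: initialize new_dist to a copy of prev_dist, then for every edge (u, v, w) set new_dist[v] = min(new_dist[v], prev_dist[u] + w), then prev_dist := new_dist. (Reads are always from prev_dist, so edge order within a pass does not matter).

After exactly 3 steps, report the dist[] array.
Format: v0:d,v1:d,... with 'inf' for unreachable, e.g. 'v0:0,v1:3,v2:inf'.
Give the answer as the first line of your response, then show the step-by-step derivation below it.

v0:12,v1:inf,v2:18,v3:inf,v4:29,v5:inf,v6:26,v7:0

step 1: dist = v0:12,v1:inf,v2:inf,v3:inf,v4:inf,v5:inf,v6:inf,v7:0
step 2: dist = v0:12,v1:inf,v2:18,v3:inf,v4:inf,v5:inf,v6:inf,v7:0
step 3: dist = v0:12,v1:inf,v2:18,v3:inf,v4:29,v5:inf,v6:26,v7:0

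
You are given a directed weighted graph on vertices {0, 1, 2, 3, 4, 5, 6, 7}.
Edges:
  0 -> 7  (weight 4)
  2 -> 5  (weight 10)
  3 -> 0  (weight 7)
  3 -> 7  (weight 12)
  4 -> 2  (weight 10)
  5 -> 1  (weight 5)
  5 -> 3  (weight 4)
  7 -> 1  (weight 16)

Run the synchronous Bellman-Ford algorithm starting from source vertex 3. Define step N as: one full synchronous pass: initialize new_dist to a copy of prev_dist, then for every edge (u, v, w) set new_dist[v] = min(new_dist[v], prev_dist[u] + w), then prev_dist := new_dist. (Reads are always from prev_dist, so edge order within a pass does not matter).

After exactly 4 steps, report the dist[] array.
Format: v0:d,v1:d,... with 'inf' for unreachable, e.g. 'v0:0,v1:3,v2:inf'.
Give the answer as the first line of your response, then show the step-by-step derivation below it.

v0:7,v1:27,v2:inf,v3:0,v4:inf,v5:inf,v6:inf,v7:11

step 1: dist = v0:7,v1:inf,v2:inf,v3:0,v4:inf,v5:inf,v6:inf,v7:12
step 2: dist = v0:7,v1:28,v2:inf,v3:0,v4:inf,v5:inf,v6:inf,v7:11
step 3: dist = v0:7,v1:27,v2:inf,v3:0,v4:inf,v5:inf,v6:inf,v7:11
step 4: dist = v0:7,v1:27,v2:inf,v3:0,v4:inf,v5:inf,v6:inf,v7:11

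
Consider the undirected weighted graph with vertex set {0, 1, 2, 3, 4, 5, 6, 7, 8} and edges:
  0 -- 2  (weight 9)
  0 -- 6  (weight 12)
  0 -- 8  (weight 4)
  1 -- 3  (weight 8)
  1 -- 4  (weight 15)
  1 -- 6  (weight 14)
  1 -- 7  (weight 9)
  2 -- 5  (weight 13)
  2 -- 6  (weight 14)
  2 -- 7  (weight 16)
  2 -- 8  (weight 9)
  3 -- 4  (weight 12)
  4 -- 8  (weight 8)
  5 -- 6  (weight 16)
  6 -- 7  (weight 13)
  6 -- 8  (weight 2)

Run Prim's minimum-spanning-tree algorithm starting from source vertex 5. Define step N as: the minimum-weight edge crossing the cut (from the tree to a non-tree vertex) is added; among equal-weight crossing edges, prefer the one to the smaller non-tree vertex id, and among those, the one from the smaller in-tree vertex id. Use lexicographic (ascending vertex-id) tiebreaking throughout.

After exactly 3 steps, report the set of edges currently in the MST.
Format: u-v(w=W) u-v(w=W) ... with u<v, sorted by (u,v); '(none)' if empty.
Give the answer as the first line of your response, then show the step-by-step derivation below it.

0-2(w=9) 0-8(w=4) 2-5(w=13)

step 1: add edge 2-5 (w=13); MST = {2-5(w=13)}
step 2: add edge 0-2 (w=9); MST = {0-2(w=9) 2-5(w=13)}
step 3: add edge 0-8 (w=4); MST = {0-2(w=9) 0-8(w=4) 2-5(w=13)}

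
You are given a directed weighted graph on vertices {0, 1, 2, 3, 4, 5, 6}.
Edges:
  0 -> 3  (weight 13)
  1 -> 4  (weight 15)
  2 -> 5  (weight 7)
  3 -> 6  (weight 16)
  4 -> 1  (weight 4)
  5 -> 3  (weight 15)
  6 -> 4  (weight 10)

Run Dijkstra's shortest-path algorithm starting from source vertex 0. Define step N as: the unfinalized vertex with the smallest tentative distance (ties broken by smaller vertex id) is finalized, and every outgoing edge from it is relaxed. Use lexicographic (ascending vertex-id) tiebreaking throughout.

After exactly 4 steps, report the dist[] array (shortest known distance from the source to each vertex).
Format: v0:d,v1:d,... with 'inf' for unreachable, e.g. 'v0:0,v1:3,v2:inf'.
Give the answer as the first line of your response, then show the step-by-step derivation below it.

v0:0,v1:43,v2:inf,v3:13,v4:39,v5:inf,v6:29

step 1: dist = v0:0,v1:inf,v2:inf,v3:13,v4:inf,v5:inf,v6:inf
step 2: dist = v0:0,v1:inf,v2:inf,v3:13,v4:inf,v5:inf,v6:29
step 3: dist = v0:0,v1:inf,v2:inf,v3:13,v4:39,v5:inf,v6:29
step 4: dist = v0:0,v1:43,v2:inf,v3:13,v4:39,v5:inf,v6:29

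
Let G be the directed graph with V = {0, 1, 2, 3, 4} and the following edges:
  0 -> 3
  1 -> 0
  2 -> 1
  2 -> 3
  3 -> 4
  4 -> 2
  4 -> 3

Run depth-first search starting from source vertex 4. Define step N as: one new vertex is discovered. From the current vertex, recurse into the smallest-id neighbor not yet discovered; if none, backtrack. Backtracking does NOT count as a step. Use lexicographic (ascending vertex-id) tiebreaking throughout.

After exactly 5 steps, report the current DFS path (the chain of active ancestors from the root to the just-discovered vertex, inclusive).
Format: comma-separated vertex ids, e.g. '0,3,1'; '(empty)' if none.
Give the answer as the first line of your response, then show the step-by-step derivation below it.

4,2,1,0,3

step 1: discover 4; path=4; order=4
step 2: discover 2; path=4>2; order=4,2
step 3: discover 1; path=4>2>1; order=4,2,1
step 4: discover 0; path=4>2>1>0; order=4,2,1,0
step 5: discover 3; path=4>2>1>0>3; order=4,2,1,0,3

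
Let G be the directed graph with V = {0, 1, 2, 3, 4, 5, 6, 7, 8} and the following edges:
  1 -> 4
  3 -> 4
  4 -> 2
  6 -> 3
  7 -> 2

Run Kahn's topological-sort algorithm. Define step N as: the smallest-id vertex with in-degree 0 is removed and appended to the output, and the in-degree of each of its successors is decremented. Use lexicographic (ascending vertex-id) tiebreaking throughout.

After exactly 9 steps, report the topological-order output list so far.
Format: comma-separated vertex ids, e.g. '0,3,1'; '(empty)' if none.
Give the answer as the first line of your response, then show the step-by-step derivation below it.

0,1,5,6,3,4,7,2,8

step 1: output 0; order=[0]; indeg=(0,0,2,1,2,0,0,0,0)
step 2: output 1; order=[0,1]; indeg=(0,0,2,1,1,0,0,0,0)
step 3: output 5; order=[0,1,5]; indeg=(0,0,2,1,1,0,0,0,0)
step 4: output 6; order=[0,1,5,6]; indeg=(0,0,2,0,1,0,0,0,0)
step 5: output 3; order=[0,1,5,6,3]; indeg=(0,0,2,0,0,0,0,0,0)
step 6: output 4; order=[0,1,5,6,3,4]; indeg=(0,0,1,0,0,0,0,0,0)
step 7: output 7; order=[0,1,5,6,3,4,7]; indeg=(0,0,0,0,0,0,0,0,0)
step 8: output 2; order=[0,1,5,6,3,4,7,2]; indeg=(0,0,0,0,0,0,0,0,0)
step 9: output 8; order=[0,1,5,6,3,4,7,2,8]; indeg=(0,0,0,0,0,0,0,0,0)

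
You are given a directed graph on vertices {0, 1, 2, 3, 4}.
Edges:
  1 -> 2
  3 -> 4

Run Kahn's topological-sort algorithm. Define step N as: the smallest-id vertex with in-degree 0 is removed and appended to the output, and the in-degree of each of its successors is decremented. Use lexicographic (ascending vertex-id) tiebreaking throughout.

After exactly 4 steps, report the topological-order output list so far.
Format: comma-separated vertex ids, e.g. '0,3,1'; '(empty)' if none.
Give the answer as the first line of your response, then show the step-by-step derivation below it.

0,1,2,3

step 1: output 0; order=[0]; indeg=(0,0,1,0,1)
step 2: output 1; order=[0,1]; indeg=(0,0,0,0,1)
step 3: output 2; order=[0,1,2]; indeg=(0,0,0,0,1)
step 4: output 3; order=[0,1,2,3]; indeg=(0,0,0,0,0)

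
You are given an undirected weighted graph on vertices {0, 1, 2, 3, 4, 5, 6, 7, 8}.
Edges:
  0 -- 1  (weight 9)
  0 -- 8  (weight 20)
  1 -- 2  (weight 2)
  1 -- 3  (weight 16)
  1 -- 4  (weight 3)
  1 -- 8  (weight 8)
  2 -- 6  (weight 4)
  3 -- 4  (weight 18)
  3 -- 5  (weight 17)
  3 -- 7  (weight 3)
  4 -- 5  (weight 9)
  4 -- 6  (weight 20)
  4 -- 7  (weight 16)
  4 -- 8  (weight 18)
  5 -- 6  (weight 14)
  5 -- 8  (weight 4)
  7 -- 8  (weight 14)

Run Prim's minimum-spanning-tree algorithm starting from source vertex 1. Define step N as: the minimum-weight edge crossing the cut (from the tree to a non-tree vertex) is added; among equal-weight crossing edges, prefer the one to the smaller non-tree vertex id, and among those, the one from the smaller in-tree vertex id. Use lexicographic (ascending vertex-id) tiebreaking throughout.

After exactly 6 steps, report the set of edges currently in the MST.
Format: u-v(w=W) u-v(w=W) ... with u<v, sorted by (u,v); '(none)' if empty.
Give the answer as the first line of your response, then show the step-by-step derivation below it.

0-1(w=9) 1-2(w=2) 1-4(w=3) 1-8(w=8) 2-6(w=4) 5-8(w=4)

step 1: add edge 1-2 (w=2); MST = {1-2(w=2)}
step 2: add edge 1-4 (w=3); MST = {1-2(w=2) 1-4(w=3)}
step 3: add edge 2-6 (w=4); MST = {1-2(w=2) 1-4(w=3) 2-6(w=4)}
step 4: add edge 1-8 (w=8); MST = {1-2(w=2) 1-4(w=3) 1-8(w=8) 2-6(w=4)}
step 5: add edge 5-8 (w=4); MST = {1-2(w=2) 1-4(w=3) 1-8(w=8) 2-6(w=4) 5-8(w=4)}
step 6: add edge 0-1 (w=9); MST = {0-1(w=9) 1-2(w=2) 1-4(w=3) 1-8(w=8) 2-6(w=4) 5-8(w=4)}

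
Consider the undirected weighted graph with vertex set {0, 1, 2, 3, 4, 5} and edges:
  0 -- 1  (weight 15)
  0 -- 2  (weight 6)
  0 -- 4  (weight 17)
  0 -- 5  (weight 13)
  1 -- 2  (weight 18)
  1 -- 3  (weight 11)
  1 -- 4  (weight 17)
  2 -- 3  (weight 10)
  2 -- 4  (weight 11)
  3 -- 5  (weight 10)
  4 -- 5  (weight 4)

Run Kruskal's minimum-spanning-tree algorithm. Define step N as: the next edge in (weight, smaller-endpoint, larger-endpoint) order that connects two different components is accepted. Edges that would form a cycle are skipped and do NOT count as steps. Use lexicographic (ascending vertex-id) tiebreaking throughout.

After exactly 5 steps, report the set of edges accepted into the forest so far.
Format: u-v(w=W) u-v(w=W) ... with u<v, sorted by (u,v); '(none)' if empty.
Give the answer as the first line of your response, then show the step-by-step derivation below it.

0-2(w=6) 1-3(w=11) 2-3(w=10) 3-5(w=10) 4-5(w=4)

step 1: add edge 4-5 (w=4); MST = {4-5(w=4)}
step 2: add edge 0-2 (w=6); MST = {0-2(w=6) 4-5(w=4)}
step 3: add edge 2-3 (w=10); MST = {0-2(w=6) 2-3(w=10) 4-5(w=4)}
step 4: add edge 3-5 (w=10); MST = {0-2(w=6) 2-3(w=10) 3-5(w=10) 4-5(w=4)}
step 5: add edge 1-3 (w=11); MST = {0-2(w=6) 1-3(w=11) 2-3(w=10) 3-5(w=10) 4-5(w=4)}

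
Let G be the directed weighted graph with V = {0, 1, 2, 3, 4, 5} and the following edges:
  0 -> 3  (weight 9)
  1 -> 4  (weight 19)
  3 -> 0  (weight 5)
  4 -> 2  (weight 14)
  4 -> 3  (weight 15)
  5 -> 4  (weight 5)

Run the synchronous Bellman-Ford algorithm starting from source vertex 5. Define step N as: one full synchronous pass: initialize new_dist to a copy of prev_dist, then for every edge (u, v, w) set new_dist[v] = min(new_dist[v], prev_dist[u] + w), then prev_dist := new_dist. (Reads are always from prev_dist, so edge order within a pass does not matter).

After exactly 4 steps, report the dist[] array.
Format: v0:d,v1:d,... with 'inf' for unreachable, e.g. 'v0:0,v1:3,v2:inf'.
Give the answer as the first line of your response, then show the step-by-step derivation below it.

v0:25,v1:inf,v2:19,v3:20,v4:5,v5:0

step 1: dist = v0:inf,v1:inf,v2:inf,v3:inf,v4:5,v5:0
step 2: dist = v0:inf,v1:inf,v2:19,v3:20,v4:5,v5:0
step 3: dist = v0:25,v1:inf,v2:19,v3:20,v4:5,v5:0
step 4: dist = v0:25,v1:inf,v2:19,v3:20,v4:5,v5:0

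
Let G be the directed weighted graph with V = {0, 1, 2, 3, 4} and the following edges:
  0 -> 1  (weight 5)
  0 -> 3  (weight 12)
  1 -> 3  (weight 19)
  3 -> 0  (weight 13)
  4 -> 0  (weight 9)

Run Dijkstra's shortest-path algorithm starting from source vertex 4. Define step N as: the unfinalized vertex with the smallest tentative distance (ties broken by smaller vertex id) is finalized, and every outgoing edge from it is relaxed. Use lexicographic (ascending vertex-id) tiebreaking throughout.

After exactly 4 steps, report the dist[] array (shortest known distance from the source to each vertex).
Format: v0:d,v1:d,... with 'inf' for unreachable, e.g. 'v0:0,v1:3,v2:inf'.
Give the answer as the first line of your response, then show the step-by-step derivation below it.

v0:9,v1:14,v2:inf,v3:21,v4:0

step 1: dist = v0:9,v1:inf,v2:inf,v3:inf,v4:0
step 2: dist = v0:9,v1:14,v2:inf,v3:21,v4:0
step 3: dist = v0:9,v1:14,v2:inf,v3:21,v4:0
step 4: dist = v0:9,v1:14,v2:inf,v3:21,v4:0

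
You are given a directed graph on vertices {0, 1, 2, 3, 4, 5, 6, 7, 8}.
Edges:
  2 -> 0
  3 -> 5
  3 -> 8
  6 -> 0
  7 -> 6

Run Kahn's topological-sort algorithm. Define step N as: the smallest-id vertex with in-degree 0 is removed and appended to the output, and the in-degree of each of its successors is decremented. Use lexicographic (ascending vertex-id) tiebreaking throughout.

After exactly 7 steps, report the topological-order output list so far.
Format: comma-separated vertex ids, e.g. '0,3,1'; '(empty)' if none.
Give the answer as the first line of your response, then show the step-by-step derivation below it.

1,2,3,4,5,7,6

step 1: output 1; order=[1]; indeg=(2,0,0,0,0,1,1,0,1)
step 2: output 2; order=[1,2]; indeg=(1,0,0,0,0,1,1,0,1)
step 3: output 3; order=[1,2,3]; indeg=(1,0,0,0,0,0,1,0,0)
step 4: output 4; order=[1,2,3,4]; indeg=(1,0,0,0,0,0,1,0,0)
step 5: output 5; order=[1,2,3,4,5]; indeg=(1,0,0,0,0,0,1,0,0)
step 6: output 7; order=[1,2,3,4,5,7]; indeg=(1,0,0,0,0,0,0,0,0)
step 7: output 6; order=[1,2,3,4,5,7,6]; indeg=(0,0,0,0,0,0,0,0,0)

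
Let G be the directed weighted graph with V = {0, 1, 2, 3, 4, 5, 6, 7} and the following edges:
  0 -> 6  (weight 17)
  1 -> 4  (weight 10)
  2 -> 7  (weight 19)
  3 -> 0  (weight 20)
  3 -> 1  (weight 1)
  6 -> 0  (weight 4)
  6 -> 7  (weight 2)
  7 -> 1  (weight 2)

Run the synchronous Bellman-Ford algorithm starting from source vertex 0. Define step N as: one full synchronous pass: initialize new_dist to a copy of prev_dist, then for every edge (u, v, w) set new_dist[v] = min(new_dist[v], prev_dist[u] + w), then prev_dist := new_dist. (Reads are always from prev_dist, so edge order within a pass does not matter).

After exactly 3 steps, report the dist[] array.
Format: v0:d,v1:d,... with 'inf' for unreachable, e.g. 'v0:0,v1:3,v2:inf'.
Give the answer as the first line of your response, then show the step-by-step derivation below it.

v0:0,v1:21,v2:inf,v3:inf,v4:inf,v5:inf,v6:17,v7:19

step 1: dist = v0:0,v1:inf,v2:inf,v3:inf,v4:inf,v5:inf,v6:17,v7:inf
step 2: dist = v0:0,v1:inf,v2:inf,v3:inf,v4:inf,v5:inf,v6:17,v7:19
step 3: dist = v0:0,v1:21,v2:inf,v3:inf,v4:inf,v5:inf,v6:17,v7:19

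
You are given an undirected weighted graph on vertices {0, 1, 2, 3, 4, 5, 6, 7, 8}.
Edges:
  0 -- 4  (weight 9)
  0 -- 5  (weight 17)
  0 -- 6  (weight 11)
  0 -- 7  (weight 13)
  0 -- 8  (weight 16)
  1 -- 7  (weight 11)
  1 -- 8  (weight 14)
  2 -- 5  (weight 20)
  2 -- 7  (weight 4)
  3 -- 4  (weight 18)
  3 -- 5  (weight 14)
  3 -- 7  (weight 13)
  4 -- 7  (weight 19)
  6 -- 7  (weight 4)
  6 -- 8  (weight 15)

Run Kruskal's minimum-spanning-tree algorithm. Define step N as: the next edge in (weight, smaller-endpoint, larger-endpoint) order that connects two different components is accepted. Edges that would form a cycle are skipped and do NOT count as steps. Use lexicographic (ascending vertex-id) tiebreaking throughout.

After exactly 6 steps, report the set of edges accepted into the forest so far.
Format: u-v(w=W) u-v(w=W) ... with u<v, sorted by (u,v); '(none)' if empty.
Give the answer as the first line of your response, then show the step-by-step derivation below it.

0-4(w=9) 0-6(w=11) 1-7(w=11) 2-7(w=4) 3-7(w=13) 6-7(w=4)

step 1: add edge 2-7 (w=4); MST = {2-7(w=4)}
step 2: add edge 6-7 (w=4); MST = {2-7(w=4) 6-7(w=4)}
step 3: add edge 0-4 (w=9); MST = {0-4(w=9) 2-7(w=4) 6-7(w=4)}
step 4: add edge 0-6 (w=11); MST = {0-4(w=9) 0-6(w=11) 2-7(w=4) 6-7(w=4)}
step 5: add edge 1-7 (w=11); MST = {0-4(w=9) 0-6(w=11) 1-7(w=11) 2-7(w=4) 6-7(w=4)}
step 6: add edge 3-7 (w=13); MST = {0-4(w=9) 0-6(w=11) 1-7(w=11) 2-7(w=4) 3-7(w=13) 6-7(w=4)}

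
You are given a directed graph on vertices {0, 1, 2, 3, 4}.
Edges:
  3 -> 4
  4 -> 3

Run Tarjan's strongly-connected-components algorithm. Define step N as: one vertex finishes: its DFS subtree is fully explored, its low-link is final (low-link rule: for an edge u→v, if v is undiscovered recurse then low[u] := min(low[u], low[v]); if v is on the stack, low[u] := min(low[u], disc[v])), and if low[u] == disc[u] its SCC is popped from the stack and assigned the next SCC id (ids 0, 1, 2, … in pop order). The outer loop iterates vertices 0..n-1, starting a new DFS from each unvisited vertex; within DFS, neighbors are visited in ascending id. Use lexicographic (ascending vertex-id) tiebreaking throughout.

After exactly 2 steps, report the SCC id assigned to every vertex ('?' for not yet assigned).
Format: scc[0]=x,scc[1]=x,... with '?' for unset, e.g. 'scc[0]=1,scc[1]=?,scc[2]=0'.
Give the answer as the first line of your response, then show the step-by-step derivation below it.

scc[0]=0,scc[1]=1,scc[2]=?,scc[3]=?,scc[4]=?

step 1: low=(low[0]=0,low[1]=?,low[2]=?,low[3]=?,low[4]=?); scc=(scc[0]=0,scc[1]=?,scc[2]=?,scc[3]=?,scc[4]=?)
step 2: low=(low[0]=0,low[1]=1,low[2]=?,low[3]=?,low[4]=?); scc=(scc[0]=0,scc[1]=1,scc[2]=?,scc[3]=?,scc[4]=?)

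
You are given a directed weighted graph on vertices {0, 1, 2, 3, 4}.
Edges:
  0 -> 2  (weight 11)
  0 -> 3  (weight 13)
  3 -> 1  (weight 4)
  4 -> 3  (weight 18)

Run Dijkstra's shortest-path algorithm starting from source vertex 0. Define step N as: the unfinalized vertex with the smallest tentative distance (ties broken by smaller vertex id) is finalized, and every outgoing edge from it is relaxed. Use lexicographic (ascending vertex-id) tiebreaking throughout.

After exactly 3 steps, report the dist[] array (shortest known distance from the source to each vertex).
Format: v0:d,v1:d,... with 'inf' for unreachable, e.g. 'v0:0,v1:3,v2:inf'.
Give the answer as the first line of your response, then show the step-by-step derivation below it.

v0:0,v1:17,v2:11,v3:13,v4:inf

step 1: dist = v0:0,v1:inf,v2:11,v3:13,v4:inf
step 2: dist = v0:0,v1:inf,v2:11,v3:13,v4:inf
step 3: dist = v0:0,v1:17,v2:11,v3:13,v4:inf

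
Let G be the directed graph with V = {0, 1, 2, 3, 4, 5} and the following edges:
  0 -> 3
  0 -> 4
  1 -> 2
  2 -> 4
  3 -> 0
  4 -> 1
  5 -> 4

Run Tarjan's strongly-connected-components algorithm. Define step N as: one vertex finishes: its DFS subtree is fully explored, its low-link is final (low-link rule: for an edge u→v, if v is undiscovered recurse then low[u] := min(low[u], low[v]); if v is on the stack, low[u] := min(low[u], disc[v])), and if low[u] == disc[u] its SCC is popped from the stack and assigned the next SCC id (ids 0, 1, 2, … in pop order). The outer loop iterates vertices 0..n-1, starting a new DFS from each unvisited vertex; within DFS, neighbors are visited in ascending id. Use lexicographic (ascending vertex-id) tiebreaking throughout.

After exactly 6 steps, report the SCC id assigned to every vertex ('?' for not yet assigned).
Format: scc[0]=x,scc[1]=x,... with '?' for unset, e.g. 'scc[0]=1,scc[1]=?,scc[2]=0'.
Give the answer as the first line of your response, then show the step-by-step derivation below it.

scc[0]=1,scc[1]=0,scc[2]=0,scc[3]=1,scc[4]=0,scc[5]=2

step 1: low=(low[0]=0,low[1]=?,low[2]=?,low[3]=0,low[4]=?,low[5]=?); scc=(scc[0]=?,scc[1]=?,scc[2]=?,scc[3]=?,scc[4]=?,scc[5]=?)
step 2: low=(low[0]=0,low[1]=3,low[2]=2,low[3]=0,low[4]=2,low[5]=?); scc=(scc[0]=?,scc[1]=?,scc[2]=?,scc[3]=?,scc[4]=?,scc[5]=?)
step 3: low=(low[0]=0,low[1]=2,low[2]=2,low[3]=0,low[4]=2,low[5]=?); scc=(scc[0]=?,scc[1]=?,scc[2]=?,scc[3]=?,scc[4]=?,scc[5]=?)
step 4: low=(low[0]=0,low[1]=2,low[2]=2,low[3]=0,low[4]=2,low[5]=?); scc=(scc[0]=?,scc[1]=0,scc[2]=0,scc[3]=?,scc[4]=0,scc[5]=?)
step 5: low=(low[0]=0,low[1]=2,low[2]=2,low[3]=0,low[4]=2,low[5]=?); scc=(scc[0]=1,scc[1]=0,scc[2]=0,scc[3]=1,scc[4]=0,scc[5]=?)
step 6: low=(low[0]=0,low[1]=2,low[2]=2,low[3]=0,low[4]=2,low[5]=5); scc=(scc[0]=1,scc[1]=0,scc[2]=0,scc[3]=1,scc[4]=0,scc[5]=2)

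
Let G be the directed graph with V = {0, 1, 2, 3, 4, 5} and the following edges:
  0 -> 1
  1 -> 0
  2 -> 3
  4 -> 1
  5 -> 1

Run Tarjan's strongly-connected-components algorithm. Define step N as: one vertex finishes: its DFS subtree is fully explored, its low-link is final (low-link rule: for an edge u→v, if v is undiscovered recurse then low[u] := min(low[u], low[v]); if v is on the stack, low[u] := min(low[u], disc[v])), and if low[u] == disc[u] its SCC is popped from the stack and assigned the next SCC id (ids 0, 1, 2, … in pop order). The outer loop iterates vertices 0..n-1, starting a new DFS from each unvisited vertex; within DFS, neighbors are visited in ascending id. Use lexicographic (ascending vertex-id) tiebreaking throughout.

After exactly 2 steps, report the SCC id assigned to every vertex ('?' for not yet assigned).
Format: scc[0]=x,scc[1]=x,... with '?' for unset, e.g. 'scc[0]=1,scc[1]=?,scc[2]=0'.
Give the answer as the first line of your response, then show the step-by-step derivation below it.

scc[0]=0,scc[1]=0,scc[2]=?,scc[3]=?,scc[4]=?,scc[5]=?

step 1: low=(low[0]=0,low[1]=0,low[2]=?,low[3]=?,low[4]=?,low[5]=?); scc=(scc[0]=?,scc[1]=?,scc[2]=?,scc[3]=?,scc[4]=?,scc[5]=?)
step 2: low=(low[0]=0,low[1]=0,low[2]=?,low[3]=?,low[4]=?,low[5]=?); scc=(scc[0]=0,scc[1]=0,scc[2]=?,scc[3]=?,scc[4]=?,scc[5]=?)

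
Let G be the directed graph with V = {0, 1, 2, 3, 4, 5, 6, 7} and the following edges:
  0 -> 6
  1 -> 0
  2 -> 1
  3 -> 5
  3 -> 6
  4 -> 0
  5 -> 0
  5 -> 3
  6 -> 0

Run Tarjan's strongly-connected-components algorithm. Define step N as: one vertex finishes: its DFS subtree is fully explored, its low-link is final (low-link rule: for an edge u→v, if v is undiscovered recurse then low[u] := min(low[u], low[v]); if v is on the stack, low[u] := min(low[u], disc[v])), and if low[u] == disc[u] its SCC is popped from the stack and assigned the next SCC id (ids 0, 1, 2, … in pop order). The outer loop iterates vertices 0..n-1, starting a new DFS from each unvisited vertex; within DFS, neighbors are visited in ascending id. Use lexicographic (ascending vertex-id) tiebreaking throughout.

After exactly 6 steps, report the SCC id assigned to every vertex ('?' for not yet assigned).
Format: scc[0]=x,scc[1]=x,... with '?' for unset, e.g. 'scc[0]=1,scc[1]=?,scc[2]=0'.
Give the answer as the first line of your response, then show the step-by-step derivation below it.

scc[0]=0,scc[1]=1,scc[2]=2,scc[3]=3,scc[4]=?,scc[5]=3,scc[6]=0,scc[7]=?

step 1: low=(low[0]=0,low[1]=?,low[2]=?,low[3]=?,low[4]=?,low[5]=?,low[6]=0,low[7]=?); scc=(scc[0]=?,scc[1]=?,scc[2]=?,scc[3]=?,scc[4]=?,scc[5]=?,scc[6]=?,scc[7]=?)
step 2: low=(low[0]=0,low[1]=?,low[2]=?,low[3]=?,low[4]=?,low[5]=?,low[6]=0,low[7]=?); scc=(scc[0]=0,scc[1]=?,scc[2]=?,scc[3]=?,scc[4]=?,scc[5]=?,scc[6]=0,scc[7]=?)
step 3: low=(low[0]=0,low[1]=2,low[2]=?,low[3]=?,low[4]=?,low[5]=?,low[6]=0,low[7]=?); scc=(scc[0]=0,scc[1]=1,scc[2]=?,scc[3]=?,scc[4]=?,scc[5]=?,scc[6]=0,scc[7]=?)
step 4: low=(low[0]=0,low[1]=2,low[2]=3,low[3]=?,low[4]=?,low[5]=?,low[6]=0,low[7]=?); scc=(scc[0]=0,scc[1]=1,scc[2]=2,scc[3]=?,scc[4]=?,scc[5]=?,scc[6]=0,scc[7]=?)
step 5: low=(low[0]=0,low[1]=2,low[2]=3,low[3]=4,low[4]=?,low[5]=4,low[6]=0,low[7]=?); scc=(scc[0]=0,scc[1]=1,scc[2]=2,scc[3]=?,scc[4]=?,scc[5]=?,scc[6]=0,scc[7]=?)
step 6: low=(low[0]=0,low[1]=2,low[2]=3,low[3]=4,low[4]=?,low[5]=4,low[6]=0,low[7]=?); scc=(scc[0]=0,scc[1]=1,scc[2]=2,scc[3]=3,scc[4]=?,scc[5]=3,scc[6]=0,scc[7]=?)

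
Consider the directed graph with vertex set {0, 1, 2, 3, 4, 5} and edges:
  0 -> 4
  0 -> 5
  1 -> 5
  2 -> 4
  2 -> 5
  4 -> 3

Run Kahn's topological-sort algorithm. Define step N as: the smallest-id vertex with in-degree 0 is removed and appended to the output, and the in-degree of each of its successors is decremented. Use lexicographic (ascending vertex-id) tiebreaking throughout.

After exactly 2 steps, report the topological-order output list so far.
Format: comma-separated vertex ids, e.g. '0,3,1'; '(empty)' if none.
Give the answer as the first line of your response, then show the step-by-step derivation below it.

0,1

step 1: output 0; order=[0]; indeg=(0,0,0,1,1,2)
step 2: output 1; order=[0,1]; indeg=(0,0,0,1,1,1)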